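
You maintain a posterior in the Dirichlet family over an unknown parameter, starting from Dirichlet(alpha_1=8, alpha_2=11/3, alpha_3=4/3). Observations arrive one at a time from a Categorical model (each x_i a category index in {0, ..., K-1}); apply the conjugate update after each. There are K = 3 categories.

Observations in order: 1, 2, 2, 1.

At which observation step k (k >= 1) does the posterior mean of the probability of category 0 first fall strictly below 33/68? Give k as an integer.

obs 1: x=1 → posterior Dirichlet(8, 14/3, 4/3)
obs 2: x=2 → posterior Dirichlet(8, 14/3, 7/3)
obs 3: x=2 → posterior Dirichlet(8, 14/3, 10/3)
obs 4: x=1 → posterior Dirichlet(8, 17/3, 10/3)

k = 4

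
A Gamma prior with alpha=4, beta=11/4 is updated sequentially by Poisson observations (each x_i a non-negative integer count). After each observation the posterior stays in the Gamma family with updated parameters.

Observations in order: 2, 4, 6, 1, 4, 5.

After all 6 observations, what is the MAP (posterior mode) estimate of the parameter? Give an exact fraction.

obs 1: x=2 → posterior Gamma(6, 15/4)
obs 2: x=4 → posterior Gamma(10, 19/4)
obs 3: x=6 → posterior Gamma(16, 23/4)
obs 4: x=1 → posterior Gamma(17, 27/4)
obs 5: x=4 → posterior Gamma(21, 31/4)
obs 6: x=5 → posterior Gamma(26, 35/4)

20/7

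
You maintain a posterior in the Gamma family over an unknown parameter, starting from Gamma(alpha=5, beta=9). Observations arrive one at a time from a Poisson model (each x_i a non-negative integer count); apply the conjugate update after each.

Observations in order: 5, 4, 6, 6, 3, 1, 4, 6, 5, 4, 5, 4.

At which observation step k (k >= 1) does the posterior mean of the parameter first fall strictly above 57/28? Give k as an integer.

k = 5

obs 1: x=5 → posterior Gamma(10, 10)
obs 2: x=4 → posterior Gamma(14, 11)
obs 3: x=6 → posterior Gamma(20, 12)
obs 4: x=6 → posterior Gamma(26, 13)
obs 5: x=3 → posterior Gamma(29, 14)
obs 6: x=1 → posterior Gamma(30, 15)
obs 7: x=4 → posterior Gamma(34, 16)
obs 8: x=6 → posterior Gamma(40, 17)
obs 9: x=5 → posterior Gamma(45, 18)
obs 10: x=4 → posterior Gamma(49, 19)
obs 11: x=5 → posterior Gamma(54, 20)
obs 12: x=4 → posterior Gamma(58, 21)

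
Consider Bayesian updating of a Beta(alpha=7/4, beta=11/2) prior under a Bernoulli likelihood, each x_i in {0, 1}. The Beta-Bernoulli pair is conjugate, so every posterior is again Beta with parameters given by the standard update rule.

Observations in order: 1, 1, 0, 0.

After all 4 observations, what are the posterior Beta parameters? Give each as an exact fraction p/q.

alpha=15/4, beta=15/2

obs 1: x=1 → posterior Beta(11/4, 11/2)
obs 2: x=1 → posterior Beta(15/4, 11/2)
obs 3: x=0 → posterior Beta(15/4, 13/2)
obs 4: x=0 → posterior Beta(15/4, 15/2)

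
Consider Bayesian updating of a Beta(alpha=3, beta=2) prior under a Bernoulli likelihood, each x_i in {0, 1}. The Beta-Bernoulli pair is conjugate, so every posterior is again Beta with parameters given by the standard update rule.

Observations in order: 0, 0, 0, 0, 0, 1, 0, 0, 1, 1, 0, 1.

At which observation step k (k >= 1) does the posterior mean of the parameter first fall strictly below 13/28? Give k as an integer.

k = 2

obs 1: x=0 → posterior Beta(3, 3)
obs 2: x=0 → posterior Beta(3, 4)
obs 3: x=0 → posterior Beta(3, 5)
obs 4: x=0 → posterior Beta(3, 6)
obs 5: x=0 → posterior Beta(3, 7)
obs 6: x=1 → posterior Beta(4, 7)
obs 7: x=0 → posterior Beta(4, 8)
obs 8: x=0 → posterior Beta(4, 9)
obs 9: x=1 → posterior Beta(5, 9)
obs 10: x=1 → posterior Beta(6, 9)
obs 11: x=0 → posterior Beta(6, 10)
obs 12: x=1 → posterior Beta(7, 10)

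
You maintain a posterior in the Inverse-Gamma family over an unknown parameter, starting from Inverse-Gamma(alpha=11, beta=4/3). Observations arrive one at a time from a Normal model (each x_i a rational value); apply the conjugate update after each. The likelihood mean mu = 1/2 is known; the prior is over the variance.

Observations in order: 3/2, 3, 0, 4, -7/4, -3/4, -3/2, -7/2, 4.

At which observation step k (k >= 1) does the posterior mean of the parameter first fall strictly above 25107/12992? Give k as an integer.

k = 9

obs 1: x=3/2 → posterior Inverse-Gamma(23/2, 11/6)
obs 2: x=3 → posterior Inverse-Gamma(12, 119/24)
obs 3: x=0 → posterior Inverse-Gamma(25/2, 61/12)
obs 4: x=4 → posterior Inverse-Gamma(13, 269/24)
obs 5: x=-7/4 → posterior Inverse-Gamma(27/2, 1319/96)
obs 6: x=-3/4 → posterior Inverse-Gamma(14, 697/48)
obs 7: x=-3/2 → posterior Inverse-Gamma(29/2, 793/48)
obs 8: x=-7/2 → posterior Inverse-Gamma(15, 1177/48)
obs 9: x=4 → posterior Inverse-Gamma(31/2, 1471/48)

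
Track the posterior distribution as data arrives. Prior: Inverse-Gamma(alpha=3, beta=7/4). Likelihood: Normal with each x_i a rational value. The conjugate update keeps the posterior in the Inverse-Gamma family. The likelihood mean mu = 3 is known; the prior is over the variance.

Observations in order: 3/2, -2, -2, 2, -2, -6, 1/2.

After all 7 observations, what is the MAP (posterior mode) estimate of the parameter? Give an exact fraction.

169/15

obs 1: x=3/2 → posterior Inverse-Gamma(7/2, 23/8)
obs 2: x=-2 → posterior Inverse-Gamma(4, 123/8)
obs 3: x=-2 → posterior Inverse-Gamma(9/2, 223/8)
obs 4: x=2 → posterior Inverse-Gamma(5, 227/8)
obs 5: x=-2 → posterior Inverse-Gamma(11/2, 327/8)
obs 6: x=-6 → posterior Inverse-Gamma(6, 651/8)
obs 7: x=1/2 → posterior Inverse-Gamma(13/2, 169/2)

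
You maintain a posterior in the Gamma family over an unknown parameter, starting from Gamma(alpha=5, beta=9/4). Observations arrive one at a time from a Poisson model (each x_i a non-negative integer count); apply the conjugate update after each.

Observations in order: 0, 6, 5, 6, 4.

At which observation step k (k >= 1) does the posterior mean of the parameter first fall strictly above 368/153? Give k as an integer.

k = 2

obs 1: x=0 → posterior Gamma(5, 13/4)
obs 2: x=6 → posterior Gamma(11, 17/4)
obs 3: x=5 → posterior Gamma(16, 21/4)
obs 4: x=6 → posterior Gamma(22, 25/4)
obs 5: x=4 → posterior Gamma(26, 29/4)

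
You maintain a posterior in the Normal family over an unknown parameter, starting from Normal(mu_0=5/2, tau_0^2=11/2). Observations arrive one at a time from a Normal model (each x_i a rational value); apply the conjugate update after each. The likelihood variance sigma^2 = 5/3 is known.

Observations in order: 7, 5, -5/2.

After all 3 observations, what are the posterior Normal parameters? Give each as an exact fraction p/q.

obs 1: x=7 → posterior Normal(256/43, 55/43)
obs 2: x=5 → posterior Normal(421/76, 55/76)
obs 3: x=-5/2 → posterior Normal(677/218, 55/109)

mu_0=677/218, tau_0^2=55/109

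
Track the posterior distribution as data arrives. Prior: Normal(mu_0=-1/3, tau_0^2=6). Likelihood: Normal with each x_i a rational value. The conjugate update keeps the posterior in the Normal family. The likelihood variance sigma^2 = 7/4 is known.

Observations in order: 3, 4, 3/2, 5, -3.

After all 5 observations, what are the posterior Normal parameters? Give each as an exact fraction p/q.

mu_0=749/381, tau_0^2=42/127

obs 1: x=3 → posterior Normal(209/93, 42/31)
obs 2: x=4 → posterior Normal(497/165, 42/55)
obs 3: x=3/2 → posterior Normal(605/237, 42/79)
obs 4: x=5 → posterior Normal(965/309, 42/103)
obs 5: x=-3 → posterior Normal(749/381, 42/127)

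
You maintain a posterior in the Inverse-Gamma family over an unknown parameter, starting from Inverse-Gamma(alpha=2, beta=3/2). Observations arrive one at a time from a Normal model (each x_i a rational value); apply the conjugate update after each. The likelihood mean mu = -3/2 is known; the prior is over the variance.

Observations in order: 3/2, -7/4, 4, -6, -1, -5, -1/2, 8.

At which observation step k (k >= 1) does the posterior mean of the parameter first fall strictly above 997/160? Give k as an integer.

k = 3

obs 1: x=3/2 → posterior Inverse-Gamma(5/2, 6)
obs 2: x=-7/4 → posterior Inverse-Gamma(3, 193/32)
obs 3: x=4 → posterior Inverse-Gamma(7/2, 677/32)
obs 4: x=-6 → posterior Inverse-Gamma(4, 1001/32)
obs 5: x=-1 → posterior Inverse-Gamma(9/2, 1005/32)
obs 6: x=-5 → posterior Inverse-Gamma(5, 1201/32)
obs 7: x=-1/2 → posterior Inverse-Gamma(11/2, 1217/32)
obs 8: x=8 → posterior Inverse-Gamma(6, 2661/32)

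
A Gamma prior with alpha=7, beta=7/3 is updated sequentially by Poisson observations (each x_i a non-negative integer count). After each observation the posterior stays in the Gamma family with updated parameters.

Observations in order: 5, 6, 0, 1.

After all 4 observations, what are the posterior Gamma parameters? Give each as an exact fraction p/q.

alpha=19, beta=19/3

obs 1: x=5 → posterior Gamma(12, 10/3)
obs 2: x=6 → posterior Gamma(18, 13/3)
obs 3: x=0 → posterior Gamma(18, 16/3)
obs 4: x=1 → posterior Gamma(19, 19/3)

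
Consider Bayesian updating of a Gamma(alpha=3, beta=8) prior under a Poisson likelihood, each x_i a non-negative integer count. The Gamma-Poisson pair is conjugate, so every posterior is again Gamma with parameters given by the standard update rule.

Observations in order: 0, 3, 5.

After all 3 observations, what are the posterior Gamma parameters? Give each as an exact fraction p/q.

obs 1: x=0 → posterior Gamma(3, 9)
obs 2: x=3 → posterior Gamma(6, 10)
obs 3: x=5 → posterior Gamma(11, 11)

alpha=11, beta=11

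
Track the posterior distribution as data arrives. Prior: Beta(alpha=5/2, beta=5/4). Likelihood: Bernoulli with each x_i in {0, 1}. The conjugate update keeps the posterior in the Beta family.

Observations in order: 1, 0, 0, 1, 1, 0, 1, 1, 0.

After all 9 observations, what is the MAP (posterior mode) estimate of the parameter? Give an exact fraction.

26/43

obs 1: x=1 → posterior Beta(7/2, 5/4)
obs 2: x=0 → posterior Beta(7/2, 9/4)
obs 3: x=0 → posterior Beta(7/2, 13/4)
obs 4: x=1 → posterior Beta(9/2, 13/4)
obs 5: x=1 → posterior Beta(11/2, 13/4)
obs 6: x=0 → posterior Beta(11/2, 17/4)
obs 7: x=1 → posterior Beta(13/2, 17/4)
obs 8: x=1 → posterior Beta(15/2, 17/4)
obs 9: x=0 → posterior Beta(15/2, 21/4)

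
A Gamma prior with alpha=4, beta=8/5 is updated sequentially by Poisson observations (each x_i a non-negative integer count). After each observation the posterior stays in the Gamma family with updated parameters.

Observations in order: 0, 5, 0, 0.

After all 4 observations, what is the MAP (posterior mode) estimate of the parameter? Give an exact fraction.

obs 1: x=0 → posterior Gamma(4, 13/5)
obs 2: x=5 → posterior Gamma(9, 18/5)
obs 3: x=0 → posterior Gamma(9, 23/5)
obs 4: x=0 → posterior Gamma(9, 28/5)

10/7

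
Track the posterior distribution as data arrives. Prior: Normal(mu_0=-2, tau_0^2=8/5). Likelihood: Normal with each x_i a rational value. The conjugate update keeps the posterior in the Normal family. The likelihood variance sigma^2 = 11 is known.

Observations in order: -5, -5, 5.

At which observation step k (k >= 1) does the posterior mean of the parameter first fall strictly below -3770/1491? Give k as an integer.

obs 1: x=-5 → posterior Normal(-50/21, 88/63)
obs 2: x=-5 → posterior Normal(-190/71, 88/71)
obs 3: x=5 → posterior Normal(-150/79, 88/79)

k = 2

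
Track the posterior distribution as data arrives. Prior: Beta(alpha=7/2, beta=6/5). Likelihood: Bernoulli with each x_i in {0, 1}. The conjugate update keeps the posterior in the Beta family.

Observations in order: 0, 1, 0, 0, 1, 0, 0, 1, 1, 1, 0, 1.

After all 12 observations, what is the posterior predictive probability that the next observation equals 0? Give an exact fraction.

72/167

obs 1: x=0 → posterior Beta(7/2, 11/5)
obs 2: x=1 → posterior Beta(9/2, 11/5)
obs 3: x=0 → posterior Beta(9/2, 16/5)
obs 4: x=0 → posterior Beta(9/2, 21/5)
obs 5: x=1 → posterior Beta(11/2, 21/5)
obs 6: x=0 → posterior Beta(11/2, 26/5)
obs 7: x=0 → posterior Beta(11/2, 31/5)
obs 8: x=1 → posterior Beta(13/2, 31/5)
obs 9: x=1 → posterior Beta(15/2, 31/5)
obs 10: x=1 → posterior Beta(17/2, 31/5)
obs 11: x=0 → posterior Beta(17/2, 36/5)
obs 12: x=1 → posterior Beta(19/2, 36/5)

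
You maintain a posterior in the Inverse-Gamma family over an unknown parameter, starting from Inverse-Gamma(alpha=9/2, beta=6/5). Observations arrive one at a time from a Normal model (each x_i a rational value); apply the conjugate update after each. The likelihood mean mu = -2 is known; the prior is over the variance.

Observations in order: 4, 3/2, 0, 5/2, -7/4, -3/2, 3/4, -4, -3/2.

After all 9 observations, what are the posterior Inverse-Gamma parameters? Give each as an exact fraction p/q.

obs 1: x=4 → posterior Inverse-Gamma(5, 96/5)
obs 2: x=3/2 → posterior Inverse-Gamma(11/2, 1013/40)
obs 3: x=0 → posterior Inverse-Gamma(6, 1093/40)
obs 4: x=5/2 → posterior Inverse-Gamma(13/2, 749/20)
obs 5: x=-7/4 → posterior Inverse-Gamma(7, 5997/160)
obs 6: x=-3/2 → posterior Inverse-Gamma(15/2, 6017/160)
obs 7: x=3/4 → posterior Inverse-Gamma(8, 3311/80)
obs 8: x=-4 → posterior Inverse-Gamma(17/2, 3471/80)
obs 9: x=-3/2 → posterior Inverse-Gamma(9, 3481/80)

alpha=9, beta=3481/80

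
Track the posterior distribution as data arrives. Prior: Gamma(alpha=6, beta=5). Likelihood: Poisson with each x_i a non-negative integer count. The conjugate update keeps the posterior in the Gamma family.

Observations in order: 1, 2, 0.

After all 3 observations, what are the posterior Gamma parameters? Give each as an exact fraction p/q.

obs 1: x=1 → posterior Gamma(7, 6)
obs 2: x=2 → posterior Gamma(9, 7)
obs 3: x=0 → posterior Gamma(9, 8)

alpha=9, beta=8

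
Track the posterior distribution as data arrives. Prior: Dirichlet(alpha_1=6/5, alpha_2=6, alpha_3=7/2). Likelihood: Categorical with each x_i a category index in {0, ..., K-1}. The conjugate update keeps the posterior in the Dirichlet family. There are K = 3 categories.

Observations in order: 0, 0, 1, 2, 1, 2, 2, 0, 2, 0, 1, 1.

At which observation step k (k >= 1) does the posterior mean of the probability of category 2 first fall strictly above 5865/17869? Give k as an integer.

obs 1: x=0 → posterior Dirichlet(11/5, 6, 7/2)
obs 2: x=0 → posterior Dirichlet(16/5, 6, 7/2)
obs 3: x=1 → posterior Dirichlet(16/5, 7, 7/2)
obs 4: x=2 → posterior Dirichlet(16/5, 7, 9/2)
obs 5: x=1 → posterior Dirichlet(16/5, 8, 9/2)
obs 6: x=2 → posterior Dirichlet(16/5, 8, 11/2)
obs 7: x=2 → posterior Dirichlet(16/5, 8, 13/2)
obs 8: x=0 → posterior Dirichlet(21/5, 8, 13/2)
obs 9: x=2 → posterior Dirichlet(21/5, 8, 15/2)
obs 10: x=0 → posterior Dirichlet(26/5, 8, 15/2)
obs 11: x=1 → posterior Dirichlet(26/5, 9, 15/2)
obs 12: x=1 → posterior Dirichlet(26/5, 10, 15/2)

k = 6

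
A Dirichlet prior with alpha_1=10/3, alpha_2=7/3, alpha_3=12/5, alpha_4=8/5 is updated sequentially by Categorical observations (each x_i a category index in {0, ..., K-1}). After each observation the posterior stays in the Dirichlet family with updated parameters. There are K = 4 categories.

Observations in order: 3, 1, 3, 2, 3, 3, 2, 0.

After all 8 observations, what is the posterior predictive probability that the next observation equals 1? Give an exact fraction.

obs 1: x=3 → posterior Dirichlet(10/3, 7/3, 12/5, 13/5)
obs 2: x=1 → posterior Dirichlet(10/3, 10/3, 12/5, 13/5)
obs 3: x=3 → posterior Dirichlet(10/3, 10/3, 12/5, 18/5)
obs 4: x=2 → posterior Dirichlet(10/3, 10/3, 17/5, 18/5)
obs 5: x=3 → posterior Dirichlet(10/3, 10/3, 17/5, 23/5)
obs 6: x=3 → posterior Dirichlet(10/3, 10/3, 17/5, 28/5)
obs 7: x=2 → posterior Dirichlet(10/3, 10/3, 22/5, 28/5)
obs 8: x=0 → posterior Dirichlet(13/3, 10/3, 22/5, 28/5)

10/53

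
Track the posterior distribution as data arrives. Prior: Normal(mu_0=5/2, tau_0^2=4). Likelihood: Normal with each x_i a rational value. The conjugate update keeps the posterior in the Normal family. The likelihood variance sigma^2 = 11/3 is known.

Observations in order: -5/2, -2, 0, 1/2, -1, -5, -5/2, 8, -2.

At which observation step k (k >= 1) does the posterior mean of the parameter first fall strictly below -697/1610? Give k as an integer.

obs 1: x=-5/2 → posterior Normal(-5/46, 44/23)
obs 2: x=-2 → posterior Normal(-53/70, 44/35)
obs 3: x=0 → posterior Normal(-53/94, 44/47)
obs 4: x=1/2 → posterior Normal(-41/118, 44/59)
obs 5: x=-1 → posterior Normal(-65/142, 44/71)
obs 6: x=-5 → posterior Normal(-185/166, 44/83)
obs 7: x=-5/2 → posterior Normal(-49/38, 44/95)
obs 8: x=8 → posterior Normal(-53/214, 44/107)
obs 9: x=-2 → posterior Normal(-101/238, 44/119)

k = 2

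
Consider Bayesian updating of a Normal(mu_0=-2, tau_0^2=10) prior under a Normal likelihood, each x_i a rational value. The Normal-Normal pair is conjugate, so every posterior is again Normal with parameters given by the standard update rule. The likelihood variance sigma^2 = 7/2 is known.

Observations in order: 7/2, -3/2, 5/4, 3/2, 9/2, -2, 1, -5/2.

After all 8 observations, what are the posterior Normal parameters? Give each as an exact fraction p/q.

mu_0=101/167, tau_0^2=70/167

obs 1: x=7/2 → posterior Normal(56/27, 70/27)
obs 2: x=-3/2 → posterior Normal(26/47, 70/47)
obs 3: x=5/4 → posterior Normal(51/67, 70/67)
obs 4: x=3/2 → posterior Normal(27/29, 70/87)
obs 5: x=9/2 → posterior Normal(171/107, 70/107)
obs 6: x=-2 → posterior Normal(131/127, 70/127)
obs 7: x=1 → posterior Normal(151/147, 10/21)
obs 8: x=-5/2 → posterior Normal(101/167, 70/167)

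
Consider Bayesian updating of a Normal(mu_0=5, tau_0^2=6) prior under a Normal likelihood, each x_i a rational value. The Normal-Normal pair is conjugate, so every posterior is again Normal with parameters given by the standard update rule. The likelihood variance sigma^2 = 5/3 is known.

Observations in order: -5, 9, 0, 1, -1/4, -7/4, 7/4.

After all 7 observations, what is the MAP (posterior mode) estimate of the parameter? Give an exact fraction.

obs 1: x=-5 → posterior Normal(-65/23, 30/23)
obs 2: x=9 → posterior Normal(97/41, 30/41)
obs 3: x=0 → posterior Normal(97/59, 30/59)
obs 4: x=1 → posterior Normal(115/77, 30/77)
obs 5: x=-1/4 → posterior Normal(221/190, 6/19)
obs 6: x=-7/4 → posterior Normal(79/113, 30/113)
obs 7: x=7/4 → posterior Normal(221/262, 30/131)

221/262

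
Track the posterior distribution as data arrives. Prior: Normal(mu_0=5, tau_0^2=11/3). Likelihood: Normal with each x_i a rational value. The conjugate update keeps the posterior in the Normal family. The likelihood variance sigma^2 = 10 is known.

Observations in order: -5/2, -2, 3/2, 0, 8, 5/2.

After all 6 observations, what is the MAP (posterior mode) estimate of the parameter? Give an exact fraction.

obs 1: x=-5/2 → posterior Normal(245/82, 110/41)
obs 2: x=-2 → posterior Normal(201/104, 55/26)
obs 3: x=3/2 → posterior Normal(13/7, 110/63)
obs 4: x=0 → posterior Normal(117/74, 55/37)
obs 5: x=8 → posterior Normal(41/17, 22/17)
obs 6: x=5/2 → posterior Normal(155/64, 55/48)

155/64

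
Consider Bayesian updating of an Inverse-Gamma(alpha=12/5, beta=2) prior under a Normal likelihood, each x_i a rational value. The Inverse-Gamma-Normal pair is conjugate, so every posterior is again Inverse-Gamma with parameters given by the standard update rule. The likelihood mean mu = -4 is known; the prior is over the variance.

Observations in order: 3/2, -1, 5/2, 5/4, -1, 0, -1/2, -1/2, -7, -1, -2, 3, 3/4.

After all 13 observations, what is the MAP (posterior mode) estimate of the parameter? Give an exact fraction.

3415/264

obs 1: x=3/2 → posterior Inverse-Gamma(29/10, 137/8)
obs 2: x=-1 → posterior Inverse-Gamma(17/5, 173/8)
obs 3: x=5/2 → posterior Inverse-Gamma(39/10, 171/4)
obs 4: x=5/4 → posterior Inverse-Gamma(22/5, 1809/32)
obs 5: x=-1 → posterior Inverse-Gamma(49/10, 1953/32)
obs 6: x=0 → posterior Inverse-Gamma(27/5, 2209/32)
obs 7: x=-1/2 → posterior Inverse-Gamma(59/10, 2405/32)
obs 8: x=-1/2 → posterior Inverse-Gamma(32/5, 2601/32)
obs 9: x=-7 → posterior Inverse-Gamma(69/10, 2745/32)
obs 10: x=-1 → posterior Inverse-Gamma(37/5, 2889/32)
obs 11: x=-2 → posterior Inverse-Gamma(79/10, 2953/32)
obs 12: x=3 → posterior Inverse-Gamma(42/5, 3737/32)
obs 13: x=3/4 → posterior Inverse-Gamma(89/10, 2049/16)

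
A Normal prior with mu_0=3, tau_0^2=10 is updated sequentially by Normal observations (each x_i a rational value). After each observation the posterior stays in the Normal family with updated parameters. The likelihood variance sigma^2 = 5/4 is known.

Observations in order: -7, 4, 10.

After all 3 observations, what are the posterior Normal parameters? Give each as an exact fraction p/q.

mu_0=59/25, tau_0^2=2/5

obs 1: x=-7 → posterior Normal(-53/9, 10/9)
obs 2: x=4 → posterior Normal(-21/17, 10/17)
obs 3: x=10 → posterior Normal(59/25, 2/5)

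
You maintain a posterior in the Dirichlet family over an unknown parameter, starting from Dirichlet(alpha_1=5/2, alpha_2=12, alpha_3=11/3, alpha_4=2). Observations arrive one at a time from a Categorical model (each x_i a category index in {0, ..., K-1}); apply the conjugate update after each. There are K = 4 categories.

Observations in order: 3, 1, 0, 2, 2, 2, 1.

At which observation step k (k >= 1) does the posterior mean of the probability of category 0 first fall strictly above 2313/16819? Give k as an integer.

k = 3

obs 1: x=3 → posterior Dirichlet(5/2, 12, 11/3, 3)
obs 2: x=1 → posterior Dirichlet(5/2, 13, 11/3, 3)
obs 3: x=0 → posterior Dirichlet(7/2, 13, 11/3, 3)
obs 4: x=2 → posterior Dirichlet(7/2, 13, 14/3, 3)
obs 5: x=2 → posterior Dirichlet(7/2, 13, 17/3, 3)
obs 6: x=2 → posterior Dirichlet(7/2, 13, 20/3, 3)
obs 7: x=1 → posterior Dirichlet(7/2, 14, 20/3, 3)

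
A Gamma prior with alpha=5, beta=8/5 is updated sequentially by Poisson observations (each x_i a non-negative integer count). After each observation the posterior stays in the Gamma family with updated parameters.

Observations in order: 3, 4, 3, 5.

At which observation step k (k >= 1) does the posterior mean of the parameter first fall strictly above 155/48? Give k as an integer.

obs 1: x=3 → posterior Gamma(8, 13/5)
obs 2: x=4 → posterior Gamma(12, 18/5)
obs 3: x=3 → posterior Gamma(15, 23/5)
obs 4: x=5 → posterior Gamma(20, 28/5)

k = 2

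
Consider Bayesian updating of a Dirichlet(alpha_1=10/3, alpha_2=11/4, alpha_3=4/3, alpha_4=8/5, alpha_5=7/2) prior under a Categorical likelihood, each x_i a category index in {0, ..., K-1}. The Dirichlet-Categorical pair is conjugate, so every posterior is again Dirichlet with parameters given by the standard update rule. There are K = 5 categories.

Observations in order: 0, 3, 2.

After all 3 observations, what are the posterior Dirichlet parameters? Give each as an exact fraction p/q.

alpha_1=13/3, alpha_2=11/4, alpha_3=7/3, alpha_4=13/5, alpha_5=7/2

obs 1: x=0 → posterior Dirichlet(13/3, 11/4, 4/3, 8/5, 7/2)
obs 2: x=3 → posterior Dirichlet(13/3, 11/4, 4/3, 13/5, 7/2)
obs 3: x=2 → posterior Dirichlet(13/3, 11/4, 7/3, 13/5, 7/2)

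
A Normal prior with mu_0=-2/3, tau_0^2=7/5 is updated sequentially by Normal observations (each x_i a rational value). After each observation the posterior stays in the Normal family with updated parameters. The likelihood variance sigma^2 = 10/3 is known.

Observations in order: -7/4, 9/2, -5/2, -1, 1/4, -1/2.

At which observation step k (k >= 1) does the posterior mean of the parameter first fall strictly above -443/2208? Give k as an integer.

k = 2

obs 1: x=-7/4 → posterior Normal(-841/852, 70/71)
obs 2: x=9/2 → posterior Normal(293/1104, 35/46)
obs 3: x=-5/2 → posterior Normal(-337/1356, 70/113)
obs 4: x=-1 → posterior Normal(-589/1608, 35/67)
obs 5: x=1/4 → posterior Normal(-263/930, 14/31)
obs 6: x=-1/2 → posterior Normal(-163/528, 35/88)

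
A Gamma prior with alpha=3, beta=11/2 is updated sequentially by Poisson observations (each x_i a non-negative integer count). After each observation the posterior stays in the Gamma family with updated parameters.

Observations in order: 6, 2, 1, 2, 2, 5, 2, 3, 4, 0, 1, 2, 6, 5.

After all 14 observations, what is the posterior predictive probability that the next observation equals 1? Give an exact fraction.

obs 1: x=6 → posterior Gamma(9, 13/2)
obs 2: x=2 → posterior Gamma(11, 15/2)
obs 3: x=1 → posterior Gamma(12, 17/2)
obs 4: x=2 → posterior Gamma(14, 19/2)
obs 5: x=2 → posterior Gamma(16, 21/2)
obs 6: x=5 → posterior Gamma(21, 23/2)
obs 7: x=2 → posterior Gamma(23, 25/2)
obs 8: x=3 → posterior Gamma(26, 27/2)
obs 9: x=4 → posterior Gamma(30, 29/2)
obs 10: x=0 → posterior Gamma(30, 31/2)
obs 11: x=1 → posterior Gamma(31, 33/2)
obs 12: x=2 → posterior Gamma(33, 35/2)
obs 13: x=6 → posterior Gamma(39, 37/2)
obs 14: x=5 → posterior Gamma(44, 39/2)

893975015212598548053200522403301029221682917638263815031525566574514008/3760742104414322890196373752543826279660942619486917075375196149018545801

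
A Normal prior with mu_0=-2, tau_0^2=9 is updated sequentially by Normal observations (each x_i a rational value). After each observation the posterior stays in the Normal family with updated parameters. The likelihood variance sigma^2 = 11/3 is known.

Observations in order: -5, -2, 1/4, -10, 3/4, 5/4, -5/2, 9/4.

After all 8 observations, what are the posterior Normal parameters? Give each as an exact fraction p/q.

obs 1: x=-5 → posterior Normal(-157/38, 99/38)
obs 2: x=-2 → posterior Normal(-211/65, 99/65)
obs 3: x=1/4 → posterior Normal(-817/368, 99/92)
obs 4: x=-10 → posterior Normal(-271/68, 99/119)
obs 5: x=3/4 → posterior Normal(-227/73, 99/146)
obs 6: x=5/4 → posterior Normal(-1681/692, 99/173)
obs 7: x=-5/2 → posterior Normal(-1951/800, 99/200)
obs 8: x=9/4 → posterior Normal(-427/227, 99/227)

mu_0=-427/227, tau_0^2=99/227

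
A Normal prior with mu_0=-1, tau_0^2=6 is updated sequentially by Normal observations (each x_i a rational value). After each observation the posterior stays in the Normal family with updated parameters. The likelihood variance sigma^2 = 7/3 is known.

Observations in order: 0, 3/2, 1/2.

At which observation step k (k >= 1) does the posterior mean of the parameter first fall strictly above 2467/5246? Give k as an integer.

obs 1: x=0 → posterior Normal(-7/25, 42/25)
obs 2: x=3/2 → posterior Normal(20/43, 42/43)
obs 3: x=1/2 → posterior Normal(29/61, 42/61)

k = 3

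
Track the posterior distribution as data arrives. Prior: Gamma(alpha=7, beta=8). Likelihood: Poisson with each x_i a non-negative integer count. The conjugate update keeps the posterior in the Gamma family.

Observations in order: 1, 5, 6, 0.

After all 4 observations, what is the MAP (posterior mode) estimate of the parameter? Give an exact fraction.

3/2

obs 1: x=1 → posterior Gamma(8, 9)
obs 2: x=5 → posterior Gamma(13, 10)
obs 3: x=6 → posterior Gamma(19, 11)
obs 4: x=0 → posterior Gamma(19, 12)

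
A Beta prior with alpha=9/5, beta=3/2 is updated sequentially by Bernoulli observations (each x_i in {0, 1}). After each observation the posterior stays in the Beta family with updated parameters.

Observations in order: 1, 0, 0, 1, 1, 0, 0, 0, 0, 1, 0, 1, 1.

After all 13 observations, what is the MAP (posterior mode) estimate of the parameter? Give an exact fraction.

obs 1: x=1 → posterior Beta(14/5, 3/2)
obs 2: x=0 → posterior Beta(14/5, 5/2)
obs 3: x=0 → posterior Beta(14/5, 7/2)
obs 4: x=1 → posterior Beta(19/5, 7/2)
obs 5: x=1 → posterior Beta(24/5, 7/2)
obs 6: x=0 → posterior Beta(24/5, 9/2)
obs 7: x=0 → posterior Beta(24/5, 11/2)
obs 8: x=0 → posterior Beta(24/5, 13/2)
obs 9: x=0 → posterior Beta(24/5, 15/2)
obs 10: x=1 → posterior Beta(29/5, 15/2)
obs 11: x=0 → posterior Beta(29/5, 17/2)
obs 12: x=1 → posterior Beta(34/5, 17/2)
obs 13: x=1 → posterior Beta(39/5, 17/2)

68/143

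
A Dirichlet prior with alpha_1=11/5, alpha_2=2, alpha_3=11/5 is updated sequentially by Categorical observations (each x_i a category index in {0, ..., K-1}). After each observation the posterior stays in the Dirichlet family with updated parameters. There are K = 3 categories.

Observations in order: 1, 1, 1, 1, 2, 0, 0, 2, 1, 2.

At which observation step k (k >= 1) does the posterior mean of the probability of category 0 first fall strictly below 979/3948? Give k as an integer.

obs 1: x=1 → posterior Dirichlet(11/5, 3, 11/5)
obs 2: x=1 → posterior Dirichlet(11/5, 4, 11/5)
obs 3: x=1 → posterior Dirichlet(11/5, 5, 11/5)
obs 4: x=1 → posterior Dirichlet(11/5, 6, 11/5)
obs 5: x=2 → posterior Dirichlet(11/5, 6, 16/5)
obs 6: x=0 → posterior Dirichlet(16/5, 6, 16/5)
obs 7: x=0 → posterior Dirichlet(21/5, 6, 16/5)
obs 8: x=2 → posterior Dirichlet(21/5, 6, 21/5)
obs 9: x=1 → posterior Dirichlet(21/5, 7, 21/5)
obs 10: x=2 → posterior Dirichlet(21/5, 7, 26/5)

k = 3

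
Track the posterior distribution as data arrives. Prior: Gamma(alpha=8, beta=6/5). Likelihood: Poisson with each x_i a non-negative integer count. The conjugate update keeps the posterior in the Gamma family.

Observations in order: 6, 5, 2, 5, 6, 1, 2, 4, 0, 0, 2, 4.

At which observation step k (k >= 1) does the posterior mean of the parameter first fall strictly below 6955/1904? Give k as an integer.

k = 10

obs 1: x=6 → posterior Gamma(14, 11/5)
obs 2: x=5 → posterior Gamma(19, 16/5)
obs 3: x=2 → posterior Gamma(21, 21/5)
obs 4: x=5 → posterior Gamma(26, 26/5)
obs 5: x=6 → posterior Gamma(32, 31/5)
obs 6: x=1 → posterior Gamma(33, 36/5)
obs 7: x=2 → posterior Gamma(35, 41/5)
obs 8: x=4 → posterior Gamma(39, 46/5)
obs 9: x=0 → posterior Gamma(39, 51/5)
obs 10: x=0 → posterior Gamma(39, 56/5)
obs 11: x=2 → posterior Gamma(41, 61/5)
obs 12: x=4 → posterior Gamma(45, 66/5)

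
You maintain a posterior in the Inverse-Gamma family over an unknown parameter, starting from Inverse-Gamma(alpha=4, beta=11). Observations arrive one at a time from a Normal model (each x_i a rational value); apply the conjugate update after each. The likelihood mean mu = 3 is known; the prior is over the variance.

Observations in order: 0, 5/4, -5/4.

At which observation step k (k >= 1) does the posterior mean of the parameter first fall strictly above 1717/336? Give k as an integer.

k = 3

obs 1: x=0 → posterior Inverse-Gamma(9/2, 31/2)
obs 2: x=5/4 → posterior Inverse-Gamma(5, 545/32)
obs 3: x=-5/4 → posterior Inverse-Gamma(11/2, 417/16)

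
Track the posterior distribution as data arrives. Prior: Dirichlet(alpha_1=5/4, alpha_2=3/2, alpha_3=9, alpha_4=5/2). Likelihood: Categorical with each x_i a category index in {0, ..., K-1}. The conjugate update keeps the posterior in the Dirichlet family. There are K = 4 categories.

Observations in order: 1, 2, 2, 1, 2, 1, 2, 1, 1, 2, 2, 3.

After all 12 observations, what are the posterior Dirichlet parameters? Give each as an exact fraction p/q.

alpha_1=5/4, alpha_2=13/2, alpha_3=15, alpha_4=7/2

obs 1: x=1 → posterior Dirichlet(5/4, 5/2, 9, 5/2)
obs 2: x=2 → posterior Dirichlet(5/4, 5/2, 10, 5/2)
obs 3: x=2 → posterior Dirichlet(5/4, 5/2, 11, 5/2)
obs 4: x=1 → posterior Dirichlet(5/4, 7/2, 11, 5/2)
obs 5: x=2 → posterior Dirichlet(5/4, 7/2, 12, 5/2)
obs 6: x=1 → posterior Dirichlet(5/4, 9/2, 12, 5/2)
obs 7: x=2 → posterior Dirichlet(5/4, 9/2, 13, 5/2)
obs 8: x=1 → posterior Dirichlet(5/4, 11/2, 13, 5/2)
obs 9: x=1 → posterior Dirichlet(5/4, 13/2, 13, 5/2)
obs 10: x=2 → posterior Dirichlet(5/4, 13/2, 14, 5/2)
obs 11: x=2 → posterior Dirichlet(5/4, 13/2, 15, 5/2)
obs 12: x=3 → posterior Dirichlet(5/4, 13/2, 15, 7/2)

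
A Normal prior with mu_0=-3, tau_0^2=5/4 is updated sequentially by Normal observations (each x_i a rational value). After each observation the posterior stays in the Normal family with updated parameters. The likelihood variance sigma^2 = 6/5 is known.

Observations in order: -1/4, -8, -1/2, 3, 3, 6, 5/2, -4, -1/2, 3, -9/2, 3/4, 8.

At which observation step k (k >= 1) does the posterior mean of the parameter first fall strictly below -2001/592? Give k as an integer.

k = 2

obs 1: x=-1/4 → posterior Normal(-313/196, 30/49)
obs 2: x=-8 → posterior Normal(-1113/296, 15/37)
obs 3: x=-1/2 → posterior Normal(-1163/396, 10/33)
obs 4: x=3 → posterior Normal(-863/496, 15/62)
obs 5: x=3 → posterior Normal(-563/596, 30/149)
obs 6: x=6 → posterior Normal(37/696, 5/29)
obs 7: x=5/2 → posterior Normal(287/796, 30/199)
obs 8: x=-4 → posterior Normal(-113/896, 15/112)
obs 9: x=-1/2 → posterior Normal(-163/996, 10/83)
obs 10: x=3 → posterior Normal(1/8, 15/137)
obs 11: x=-9/2 → posterior Normal(-313/1196, 30/299)
obs 12: x=3/4 → posterior Normal(-119/648, 5/54)
obs 13: x=8 → posterior Normal(281/698, 30/349)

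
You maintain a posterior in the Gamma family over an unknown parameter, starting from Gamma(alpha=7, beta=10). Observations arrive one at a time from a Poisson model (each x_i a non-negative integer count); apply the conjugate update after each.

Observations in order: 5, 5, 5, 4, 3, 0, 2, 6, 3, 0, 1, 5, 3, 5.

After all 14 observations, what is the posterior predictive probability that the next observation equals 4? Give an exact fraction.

obs 1: x=5 → posterior Gamma(12, 11)
obs 2: x=5 → posterior Gamma(17, 12)
obs 3: x=5 → posterior Gamma(22, 13)
obs 4: x=4 → posterior Gamma(26, 14)
obs 5: x=3 → posterior Gamma(29, 15)
obs 6: x=0 → posterior Gamma(29, 16)
obs 7: x=2 → posterior Gamma(31, 17)
obs 8: x=6 → posterior Gamma(37, 18)
obs 9: x=3 → posterior Gamma(40, 19)
obs 10: x=0 → posterior Gamma(40, 20)
obs 11: x=1 → posterior Gamma(41, 21)
obs 12: x=5 → posterior Gamma(46, 22)
obs 13: x=3 → posterior Gamma(49, 23)
obs 14: x=5 → posterior Gamma(54, 24)

26856235613022925121959409020962986070077248609862100792622584440375181733527552/240741243048404481631997242823115914817262706026923524404992349445819854736328125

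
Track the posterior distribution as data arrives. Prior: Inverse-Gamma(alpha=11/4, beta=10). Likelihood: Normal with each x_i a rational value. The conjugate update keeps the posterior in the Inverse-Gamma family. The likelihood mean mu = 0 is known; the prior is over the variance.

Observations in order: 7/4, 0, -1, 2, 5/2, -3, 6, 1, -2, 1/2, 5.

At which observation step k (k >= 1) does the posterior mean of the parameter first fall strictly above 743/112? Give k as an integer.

obs 1: x=7/4 → posterior Inverse-Gamma(13/4, 369/32)
obs 2: x=0 → posterior Inverse-Gamma(15/4, 369/32)
obs 3: x=-1 → posterior Inverse-Gamma(17/4, 385/32)
obs 4: x=2 → posterior Inverse-Gamma(19/4, 449/32)
obs 5: x=5/2 → posterior Inverse-Gamma(21/4, 549/32)
obs 6: x=-3 → posterior Inverse-Gamma(23/4, 693/32)
obs 7: x=6 → posterior Inverse-Gamma(25/4, 1269/32)
obs 8: x=1 → posterior Inverse-Gamma(27/4, 1285/32)
obs 9: x=-2 → posterior Inverse-Gamma(29/4, 1349/32)
obs 10: x=1/2 → posterior Inverse-Gamma(31/4, 1353/32)
obs 11: x=5 → posterior Inverse-Gamma(33/4, 1753/32)

k = 7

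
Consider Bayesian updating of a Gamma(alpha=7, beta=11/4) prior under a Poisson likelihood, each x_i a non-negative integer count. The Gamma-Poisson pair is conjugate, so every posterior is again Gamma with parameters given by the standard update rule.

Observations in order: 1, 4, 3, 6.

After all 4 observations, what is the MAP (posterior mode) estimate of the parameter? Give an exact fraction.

obs 1: x=1 → posterior Gamma(8, 15/4)
obs 2: x=4 → posterior Gamma(12, 19/4)
obs 3: x=3 → posterior Gamma(15, 23/4)
obs 4: x=6 → posterior Gamma(21, 27/4)

80/27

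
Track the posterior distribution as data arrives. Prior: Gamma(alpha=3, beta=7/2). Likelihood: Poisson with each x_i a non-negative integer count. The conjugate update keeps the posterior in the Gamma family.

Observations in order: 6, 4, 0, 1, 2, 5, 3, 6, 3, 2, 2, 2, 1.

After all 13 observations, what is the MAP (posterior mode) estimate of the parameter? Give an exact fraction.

26/11

obs 1: x=6 → posterior Gamma(9, 9/2)
obs 2: x=4 → posterior Gamma(13, 11/2)
obs 3: x=0 → posterior Gamma(13, 13/2)
obs 4: x=1 → posterior Gamma(14, 15/2)
obs 5: x=2 → posterior Gamma(16, 17/2)
obs 6: x=5 → posterior Gamma(21, 19/2)
obs 7: x=3 → posterior Gamma(24, 21/2)
obs 8: x=6 → posterior Gamma(30, 23/2)
obs 9: x=3 → posterior Gamma(33, 25/2)
obs 10: x=2 → posterior Gamma(35, 27/2)
obs 11: x=2 → posterior Gamma(37, 29/2)
obs 12: x=2 → posterior Gamma(39, 31/2)
obs 13: x=1 → posterior Gamma(40, 33/2)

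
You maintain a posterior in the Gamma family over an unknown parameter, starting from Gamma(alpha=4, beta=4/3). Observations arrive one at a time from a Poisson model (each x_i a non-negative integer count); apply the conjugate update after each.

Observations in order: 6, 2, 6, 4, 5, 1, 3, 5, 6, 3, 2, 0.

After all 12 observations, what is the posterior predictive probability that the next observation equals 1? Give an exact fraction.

279279272862781790017242424934400000000000000000000000000000000000000000000000/2549681118431987161974526397080790167258797788206794396194791613840800648065601

obs 1: x=6 → posterior Gamma(10, 7/3)
obs 2: x=2 → posterior Gamma(12, 10/3)
obs 3: x=6 → posterior Gamma(18, 13/3)
obs 4: x=4 → posterior Gamma(22, 16/3)
obs 5: x=5 → posterior Gamma(27, 19/3)
obs 6: x=1 → posterior Gamma(28, 22/3)
obs 7: x=3 → posterior Gamma(31, 25/3)
obs 8: x=5 → posterior Gamma(36, 28/3)
obs 9: x=6 → posterior Gamma(42, 31/3)
obs 10: x=3 → posterior Gamma(45, 34/3)
obs 11: x=2 → posterior Gamma(47, 37/3)
obs 12: x=0 → posterior Gamma(47, 40/3)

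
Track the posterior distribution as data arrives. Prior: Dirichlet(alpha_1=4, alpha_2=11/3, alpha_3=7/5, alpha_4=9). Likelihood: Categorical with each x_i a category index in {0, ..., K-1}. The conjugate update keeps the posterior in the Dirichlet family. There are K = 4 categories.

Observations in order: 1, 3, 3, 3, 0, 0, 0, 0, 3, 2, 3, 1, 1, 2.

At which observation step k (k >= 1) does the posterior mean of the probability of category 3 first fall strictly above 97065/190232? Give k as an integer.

k = 3

obs 1: x=1 → posterior Dirichlet(4, 14/3, 7/5, 9)
obs 2: x=3 → posterior Dirichlet(4, 14/3, 7/5, 10)
obs 3: x=3 → posterior Dirichlet(4, 14/3, 7/5, 11)
obs 4: x=3 → posterior Dirichlet(4, 14/3, 7/5, 12)
obs 5: x=0 → posterior Dirichlet(5, 14/3, 7/5, 12)
obs 6: x=0 → posterior Dirichlet(6, 14/3, 7/5, 12)
obs 7: x=0 → posterior Dirichlet(7, 14/3, 7/5, 12)
obs 8: x=0 → posterior Dirichlet(8, 14/3, 7/5, 12)
obs 9: x=3 → posterior Dirichlet(8, 14/3, 7/5, 13)
obs 10: x=2 → posterior Dirichlet(8, 14/3, 12/5, 13)
obs 11: x=3 → posterior Dirichlet(8, 14/3, 12/5, 14)
obs 12: x=1 → posterior Dirichlet(8, 17/3, 12/5, 14)
obs 13: x=1 → posterior Dirichlet(8, 20/3, 12/5, 14)
obs 14: x=2 → posterior Dirichlet(8, 20/3, 17/5, 14)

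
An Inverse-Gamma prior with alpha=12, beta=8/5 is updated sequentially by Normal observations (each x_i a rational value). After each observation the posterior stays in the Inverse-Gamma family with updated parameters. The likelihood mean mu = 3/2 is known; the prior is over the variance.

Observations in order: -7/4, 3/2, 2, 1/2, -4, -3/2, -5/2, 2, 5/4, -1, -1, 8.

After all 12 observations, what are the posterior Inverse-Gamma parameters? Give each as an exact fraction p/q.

obs 1: x=-7/4 → posterior Inverse-Gamma(25/2, 1101/160)
obs 2: x=3/2 → posterior Inverse-Gamma(13, 1101/160)
obs 3: x=2 → posterior Inverse-Gamma(27/2, 1121/160)
obs 4: x=1/2 → posterior Inverse-Gamma(14, 1201/160)
obs 5: x=-4 → posterior Inverse-Gamma(29/2, 3621/160)
obs 6: x=-3/2 → posterior Inverse-Gamma(15, 4341/160)
obs 7: x=-5/2 → posterior Inverse-Gamma(31/2, 5621/160)
obs 8: x=2 → posterior Inverse-Gamma(16, 5641/160)
obs 9: x=5/4 → posterior Inverse-Gamma(33/2, 2823/80)
obs 10: x=-1 → posterior Inverse-Gamma(17, 3073/80)
obs 11: x=-1 → posterior Inverse-Gamma(35/2, 3323/80)
obs 12: x=8 → posterior Inverse-Gamma(18, 5013/80)

alpha=18, beta=5013/80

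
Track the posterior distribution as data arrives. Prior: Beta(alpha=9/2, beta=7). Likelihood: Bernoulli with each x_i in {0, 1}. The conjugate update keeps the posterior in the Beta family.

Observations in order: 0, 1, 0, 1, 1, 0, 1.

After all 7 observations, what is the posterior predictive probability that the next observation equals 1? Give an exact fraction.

obs 1: x=0 → posterior Beta(9/2, 8)
obs 2: x=1 → posterior Beta(11/2, 8)
obs 3: x=0 → posterior Beta(11/2, 9)
obs 4: x=1 → posterior Beta(13/2, 9)
obs 5: x=1 → posterior Beta(15/2, 9)
obs 6: x=0 → posterior Beta(15/2, 10)
obs 7: x=1 → posterior Beta(17/2, 10)

17/37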